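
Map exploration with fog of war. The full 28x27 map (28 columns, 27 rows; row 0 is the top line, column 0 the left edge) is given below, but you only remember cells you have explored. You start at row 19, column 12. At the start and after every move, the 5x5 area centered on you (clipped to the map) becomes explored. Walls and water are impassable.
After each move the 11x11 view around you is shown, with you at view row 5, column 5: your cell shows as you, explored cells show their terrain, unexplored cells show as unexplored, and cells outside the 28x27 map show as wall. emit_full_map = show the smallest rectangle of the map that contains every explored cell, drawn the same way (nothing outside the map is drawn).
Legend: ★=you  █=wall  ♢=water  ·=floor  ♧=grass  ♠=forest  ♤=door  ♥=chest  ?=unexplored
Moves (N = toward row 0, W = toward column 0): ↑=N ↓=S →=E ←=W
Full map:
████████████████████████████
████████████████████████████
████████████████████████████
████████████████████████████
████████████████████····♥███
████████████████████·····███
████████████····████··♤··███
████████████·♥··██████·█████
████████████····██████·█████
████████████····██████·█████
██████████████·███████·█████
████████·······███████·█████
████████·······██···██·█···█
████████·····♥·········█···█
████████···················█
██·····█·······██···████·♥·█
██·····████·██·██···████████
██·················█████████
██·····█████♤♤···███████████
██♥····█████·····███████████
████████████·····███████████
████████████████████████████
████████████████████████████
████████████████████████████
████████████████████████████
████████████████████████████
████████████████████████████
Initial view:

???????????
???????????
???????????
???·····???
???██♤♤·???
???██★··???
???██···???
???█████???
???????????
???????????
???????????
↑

???????????
???????????
???????????
???█·██·???
???·····???
???██★♤·???
???██···???
???██···???
???█████???
???????????
???????????

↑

???????????
???????????
???????????
???·····???
???█·██·???
???··★··???
???██♤♤·???
???██···???
???██···???
???█████???
???????????

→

???????????
???????????
???????????
??·····█???
??█·██·█???
??···★··???
??██♤♤··???
??██····???
??██···????
??█████????
???????????

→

???????????
???????????
???????????
?·····██???
?█·██·██???
?····★··???
?██♤♤···???
?██·····???
?██···?????
?█████?????
???????????

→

???????????
???????????
???????????
·····██·???
█·██·██·???
·····★··???
██♤♤···█???
██·····█???
██···??????
█████??????
???????????

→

???????????
???????????
???????????
····██··???
·██·██··???
·····★··???
█♤♤···██???
█·····██???
█···???????
████???????
???????????

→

???????????
???????????
???????????
···██···???
██·██···???
·····★·█???
♤♤···███???
·····███???
···????????
███????????
???????????

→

???????????
???????????
???????????
··██···█???
█·██···█???
·····★██???
♤···████???
····████???
··?????????
██?????????
???????????

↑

???????????
???????????
???????????
???·····???
··██···█???
█·██·★·█???
······██???
♤···████???
····████???
··?????????
██?????????

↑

???????????
???????????
???????????
???·····???
???·····???
··██·★·█???
█·██···█???
······██???
♤···████???
····████???
··?????????

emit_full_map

??????·····
??????·····
·····██·★·█
█·██·██···█
·········██
██♤♤···████
██·····████
██···??????
█████??????

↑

???????????
???????????
???????????
???█···█???
???·····???
???··★··???
··██···█???
█·██···█???
······██???
♤···████???
····████???

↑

???????????
???????????
???????????
???█████???
???█···█???
???··★··???
???·····???
··██···█???
█·██···█???
······██???
♤···████???

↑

???????????
???????????
???????????
???█████???
???█████???
???█·★·█???
???·····???
???·····???
··██···█???
█·██···█???
······██???

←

???????????
???????????
???????????
???██████??
???██████??
???██★··█??
???······??
???······??
···██···█??
██·██···█??
·······██??

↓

???????????
???????????
???██████??
???██████??
???██···█??
???··★···??
???······??
···██···█??
██·██···█??
·······██??
♤♤···████??

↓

???????????
???██████??
???██████??
???██···█??
???······??
???··★···??
···██···█??
██·██···█??
·······██??
♤♤···████??
·····████??

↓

???██████??
???██████??
???██···█??
???······??
???······??
···██★··█??
██·██···█??
·······██??
♤♤···████??
·····████??
···????????

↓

???██████??
???██···█??
???······??
???······??
···██···█??
██·██★··█??
·······██??
♤♤···████??
·····████??
···????????
███????????

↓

???██···█??
???······??
???······??
···██···█??
██·██···█??
·····★·██??
♤♤···████??
·····████??
···????????
███????????
???????????

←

????██···█?
????······?
????······?
····██···█?
·██·██···█?
·····★··██?
█♤♤···████?
█·····████?
█···???????
████???????
???????????

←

?????██···█
?????······
?????······
·····██···█
█·██·██···█
·····★···██
██♤♤···████
██·····████
██···??????
█████??????
???????????

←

??????██···
??????·····
??????·····
?·····██···
?█·██·██···
?····★····█
?██♤♤···███
?██·····███
?██···?????
?█████?????
???????????

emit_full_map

?????██████
?????██████
?????██···█
?????······
?????······
·····██···█
█·██·██···█
····★····██
██♤♤···████
██·····████
██···??????
█████??????

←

???????██··
???????····
???????····
??·····██··
??█·██·██··
??···★·····
??██♤♤···██
??██·····██
??██···????
??█████????
???????????

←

????????██·
????????···
????????···
???·····██·
???█·██·██·
???··★·····
???██♤♤···█
???██·····█
???██···???
???█████???
???????????

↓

????????···
????????···
???·····██·
???█·██·██·
???········
???██★♤···█
???██·····█
???██···???
???█████???
???????????
???????????

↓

????????···
???·····██·
???█·██·██·
???········
???██♤♤···█
???██★····█
???██···???
???█████???
???????????
???????????
???????????

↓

???·····██·
???█·██·██·
???········
???██♤♤···█
???██·····█
???██★··???
???█████???
???█████???
???????????
???????????
???????????

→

??·····██··
??█·██·██··
??·········
??██♤♤···██
??██·····██
??██·★··???
??██████???
??██████???
???????????
???????????
???????????

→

?·····██···
?█·██·██···
?·········█
?██♤♤···███
?██·····███
?██··★··???
?███████???
?███████???
???????????
???????????
???????????

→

·····██···█
█·██·██···█
·········██
██♤♤···████
██·····████
██···★·█???
████████???
████████???
???????????
???????????
???????????

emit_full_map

?????██████
?????██████
?????██···█
?????······
?????······
·····██···█
█·██·██···█
·········██
██♤♤···████
██·····████
██···★·█???
████████???
████████???


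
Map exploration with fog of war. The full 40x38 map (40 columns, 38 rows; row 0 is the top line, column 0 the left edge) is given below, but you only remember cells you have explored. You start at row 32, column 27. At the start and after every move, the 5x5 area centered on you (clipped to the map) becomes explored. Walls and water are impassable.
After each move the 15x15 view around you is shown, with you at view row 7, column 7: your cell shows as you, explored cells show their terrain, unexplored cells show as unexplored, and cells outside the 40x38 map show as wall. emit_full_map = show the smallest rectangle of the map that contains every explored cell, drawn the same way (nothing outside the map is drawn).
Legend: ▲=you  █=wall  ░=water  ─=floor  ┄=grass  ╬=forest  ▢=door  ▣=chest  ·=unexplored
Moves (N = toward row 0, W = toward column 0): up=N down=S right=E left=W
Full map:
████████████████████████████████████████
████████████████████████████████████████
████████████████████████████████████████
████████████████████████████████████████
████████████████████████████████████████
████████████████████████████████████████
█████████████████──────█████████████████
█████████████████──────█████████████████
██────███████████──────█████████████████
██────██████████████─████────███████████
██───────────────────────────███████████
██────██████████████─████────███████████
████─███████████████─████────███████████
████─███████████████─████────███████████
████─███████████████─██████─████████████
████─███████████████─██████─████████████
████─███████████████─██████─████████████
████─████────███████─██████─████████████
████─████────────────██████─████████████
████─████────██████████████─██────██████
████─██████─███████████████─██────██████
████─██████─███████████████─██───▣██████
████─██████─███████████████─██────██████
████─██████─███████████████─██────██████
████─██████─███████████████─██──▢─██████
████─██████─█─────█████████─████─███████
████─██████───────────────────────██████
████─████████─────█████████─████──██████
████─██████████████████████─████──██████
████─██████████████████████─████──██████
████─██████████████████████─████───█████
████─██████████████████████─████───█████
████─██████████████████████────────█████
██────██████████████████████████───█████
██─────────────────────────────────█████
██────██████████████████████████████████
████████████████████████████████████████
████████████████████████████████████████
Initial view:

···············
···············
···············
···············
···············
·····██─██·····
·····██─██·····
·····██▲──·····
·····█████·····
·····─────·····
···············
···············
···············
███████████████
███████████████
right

···············
···············
···············
···············
···············
····██─███·····
····██─███·····
····██─▲──·····
····██████·····
····──────·····
···············
···············
···············
███████████████
███████████████

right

···············
···············
···············
···············
···············
···██─████·····
···██─████·····
···██──▲──·····
···███████·····
···───────·····
···············
···············
···············
███████████████
███████████████

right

···············
···············
···············
···············
···············
··██─████─·····
··██─████─·····
··██───▲──·····
··███████─·····
··────────·····
···············
···············
···············
███████████████
███████████████

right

···············
···············
···············
···············
···············
·██─████──·····
·██─████──·····
·██────▲──·····
·███████──·····
·─────────·····
···············
···············
···············
███████████████
███████████████

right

···············
···············
···············
···············
···············
██─████───·····
██─████───·····
██─────▲──·····
███████───·····
──────────·····
···············
···············
···············
███████████████
███████████████

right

··············█
··············█
··············█
··············█
··············█
█─████───█····█
█─████───█····█
█──────▲─█····█
██████───█····█
─────────█····█
··············█
··············█
··············█
███████████████
███████████████

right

·············██
·············██
·············██
·············██
·············██
─████───██···██
─████───██···██
───────▲██···██
█████───██···██
────────██···██
·············██
·············██
·············██
███████████████
███████████████

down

·············██
·············██
·············██
·············██
─████───██···██
─████───██···██
────────██···██
█████──▲██···██
────────██···██
·····█████···██
·············██
·············██
███████████████
███████████████
███████████████

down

·············██
·············██
·············██
─████───██···██
─████───██···██
────────██···██
█████───██···██
───────▲██···██
·····█████···██
·····█████···██
·············██
███████████████
███████████████
███████████████
███████████████

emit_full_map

██─████───██
██─████───██
██────────██
███████───██
─────────▲██
·······█████
·······█████

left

··············█
··············█
··············█
█─████───██···█
█─████───██···█
█────────██···█
██████───██···█
───────▲─██···█
·····██████···█
·····██████···█
··············█
███████████████
███████████████
███████████████
███████████████

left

···············
···············
···············
██─████───██···
██─████───██···
██────────██···
███████───██···
───────▲──██···
·····███████···
·····███████···
···············
███████████████
███████████████
███████████████
███████████████

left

···············
···············
···············
·██─████───██··
·██─████───██··
·██────────██··
·███████───██··
·──────▲───██··
·····████████··
·····████████··
···············
███████████████
███████████████
███████████████
███████████████

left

···············
···············
···············
··██─████───██·
··██─████───██·
··██────────██·
··███████───██·
··─────▲────██·
·····█████████·
·····█████████·
···············
███████████████
███████████████
███████████████
███████████████

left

···············
···············
···············
···██─████───██
···██─████───██
···██────────██
···███████───██
···────▲─────██
·····██████████
·····██████████
···············
███████████████
███████████████
███████████████
███████████████

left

···············
···············
···············
····██─████───█
····██─████───█
····██────────█
····███████───█
····───▲──────█
·····██████████
·····██████████
···············
███████████████
███████████████
███████████████
███████████████

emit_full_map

██─████───██
██─████───██
██────────██
███████───██
───▲──────██
·███████████
·███████████


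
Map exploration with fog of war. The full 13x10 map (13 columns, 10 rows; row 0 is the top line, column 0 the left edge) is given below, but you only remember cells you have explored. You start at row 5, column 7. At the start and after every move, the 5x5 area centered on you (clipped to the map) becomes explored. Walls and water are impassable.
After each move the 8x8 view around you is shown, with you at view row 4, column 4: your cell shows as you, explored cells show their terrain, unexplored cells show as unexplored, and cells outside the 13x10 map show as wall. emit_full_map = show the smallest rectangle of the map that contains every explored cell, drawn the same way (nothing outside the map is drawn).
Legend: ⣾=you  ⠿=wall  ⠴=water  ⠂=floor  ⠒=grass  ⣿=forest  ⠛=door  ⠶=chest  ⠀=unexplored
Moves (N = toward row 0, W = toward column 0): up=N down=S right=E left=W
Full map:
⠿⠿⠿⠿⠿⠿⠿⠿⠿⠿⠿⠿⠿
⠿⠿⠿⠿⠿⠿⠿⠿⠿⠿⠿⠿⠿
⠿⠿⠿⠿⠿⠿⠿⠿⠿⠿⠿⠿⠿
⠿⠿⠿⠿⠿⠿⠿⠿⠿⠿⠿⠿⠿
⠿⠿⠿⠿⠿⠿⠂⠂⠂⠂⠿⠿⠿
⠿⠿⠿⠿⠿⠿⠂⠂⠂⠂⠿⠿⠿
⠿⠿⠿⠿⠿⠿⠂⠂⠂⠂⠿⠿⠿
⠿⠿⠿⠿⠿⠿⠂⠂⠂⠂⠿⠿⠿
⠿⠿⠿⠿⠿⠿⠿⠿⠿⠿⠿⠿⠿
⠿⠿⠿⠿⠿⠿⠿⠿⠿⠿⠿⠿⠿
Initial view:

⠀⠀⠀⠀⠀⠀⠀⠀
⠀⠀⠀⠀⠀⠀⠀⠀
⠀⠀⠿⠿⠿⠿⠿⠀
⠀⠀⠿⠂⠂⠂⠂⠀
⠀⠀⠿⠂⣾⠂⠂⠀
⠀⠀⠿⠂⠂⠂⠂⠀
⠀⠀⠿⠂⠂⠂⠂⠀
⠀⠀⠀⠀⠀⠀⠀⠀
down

⠀⠀⠀⠀⠀⠀⠀⠀
⠀⠀⠿⠿⠿⠿⠿⠀
⠀⠀⠿⠂⠂⠂⠂⠀
⠀⠀⠿⠂⠂⠂⠂⠀
⠀⠀⠿⠂⣾⠂⠂⠀
⠀⠀⠿⠂⠂⠂⠂⠀
⠀⠀⠿⠿⠿⠿⠿⠀
⠀⠀⠀⠀⠀⠀⠀⠀

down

⠀⠀⠿⠿⠿⠿⠿⠀
⠀⠀⠿⠂⠂⠂⠂⠀
⠀⠀⠿⠂⠂⠂⠂⠀
⠀⠀⠿⠂⠂⠂⠂⠀
⠀⠀⠿⠂⣾⠂⠂⠀
⠀⠀⠿⠿⠿⠿⠿⠀
⠀⠀⠿⠿⠿⠿⠿⠀
⠿⠿⠿⠿⠿⠿⠿⠿

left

⠀⠀⠀⠿⠿⠿⠿⠿
⠀⠀⠀⠿⠂⠂⠂⠂
⠀⠀⠿⠿⠂⠂⠂⠂
⠀⠀⠿⠿⠂⠂⠂⠂
⠀⠀⠿⠿⣾⠂⠂⠂
⠀⠀⠿⠿⠿⠿⠿⠿
⠀⠀⠿⠿⠿⠿⠿⠿
⠿⠿⠿⠿⠿⠿⠿⠿

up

⠀⠀⠀⠀⠀⠀⠀⠀
⠀⠀⠀⠿⠿⠿⠿⠿
⠀⠀⠿⠿⠂⠂⠂⠂
⠀⠀⠿⠿⠂⠂⠂⠂
⠀⠀⠿⠿⣾⠂⠂⠂
⠀⠀⠿⠿⠂⠂⠂⠂
⠀⠀⠿⠿⠿⠿⠿⠿
⠀⠀⠿⠿⠿⠿⠿⠿

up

⠀⠀⠀⠀⠀⠀⠀⠀
⠀⠀⠀⠀⠀⠀⠀⠀
⠀⠀⠿⠿⠿⠿⠿⠿
⠀⠀⠿⠿⠂⠂⠂⠂
⠀⠀⠿⠿⣾⠂⠂⠂
⠀⠀⠿⠿⠂⠂⠂⠂
⠀⠀⠿⠿⠂⠂⠂⠂
⠀⠀⠿⠿⠿⠿⠿⠿

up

⠀⠀⠀⠀⠀⠀⠀⠀
⠀⠀⠀⠀⠀⠀⠀⠀
⠀⠀⠿⠿⠿⠿⠿⠀
⠀⠀⠿⠿⠿⠿⠿⠿
⠀⠀⠿⠿⣾⠂⠂⠂
⠀⠀⠿⠿⠂⠂⠂⠂
⠀⠀⠿⠿⠂⠂⠂⠂
⠀⠀⠿⠿⠂⠂⠂⠂

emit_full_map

⠿⠿⠿⠿⠿⠀
⠿⠿⠿⠿⠿⠿
⠿⠿⣾⠂⠂⠂
⠿⠿⠂⠂⠂⠂
⠿⠿⠂⠂⠂⠂
⠿⠿⠂⠂⠂⠂
⠿⠿⠿⠿⠿⠿
⠿⠿⠿⠿⠿⠿

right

⠀⠀⠀⠀⠀⠀⠀⠀
⠀⠀⠀⠀⠀⠀⠀⠀
⠀⠿⠿⠿⠿⠿⠿⠀
⠀⠿⠿⠿⠿⠿⠿⠀
⠀⠿⠿⠂⣾⠂⠂⠀
⠀⠿⠿⠂⠂⠂⠂⠀
⠀⠿⠿⠂⠂⠂⠂⠀
⠀⠿⠿⠂⠂⠂⠂⠀

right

⠀⠀⠀⠀⠀⠀⠀⠀
⠀⠀⠀⠀⠀⠀⠀⠀
⠿⠿⠿⠿⠿⠿⠿⠀
⠿⠿⠿⠿⠿⠿⠿⠀
⠿⠿⠂⠂⣾⠂⠿⠀
⠿⠿⠂⠂⠂⠂⠿⠀
⠿⠿⠂⠂⠂⠂⠿⠀
⠿⠿⠂⠂⠂⠂⠀⠀

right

⠀⠀⠀⠀⠀⠀⠀⠀
⠀⠀⠀⠀⠀⠀⠀⠀
⠿⠿⠿⠿⠿⠿⠿⠀
⠿⠿⠿⠿⠿⠿⠿⠀
⠿⠂⠂⠂⣾⠿⠿⠀
⠿⠂⠂⠂⠂⠿⠿⠀
⠿⠂⠂⠂⠂⠿⠿⠀
⠿⠂⠂⠂⠂⠀⠀⠀

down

⠀⠀⠀⠀⠀⠀⠀⠀
⠿⠿⠿⠿⠿⠿⠿⠀
⠿⠿⠿⠿⠿⠿⠿⠀
⠿⠂⠂⠂⠂⠿⠿⠀
⠿⠂⠂⠂⣾⠿⠿⠀
⠿⠂⠂⠂⠂⠿⠿⠀
⠿⠂⠂⠂⠂⠿⠿⠀
⠿⠿⠿⠿⠿⠀⠀⠀

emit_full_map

⠿⠿⠿⠿⠿⠿⠿⠿
⠿⠿⠿⠿⠿⠿⠿⠿
⠿⠿⠂⠂⠂⠂⠿⠿
⠿⠿⠂⠂⠂⣾⠿⠿
⠿⠿⠂⠂⠂⠂⠿⠿
⠿⠿⠂⠂⠂⠂⠿⠿
⠿⠿⠿⠿⠿⠿⠀⠀
⠿⠿⠿⠿⠿⠿⠀⠀


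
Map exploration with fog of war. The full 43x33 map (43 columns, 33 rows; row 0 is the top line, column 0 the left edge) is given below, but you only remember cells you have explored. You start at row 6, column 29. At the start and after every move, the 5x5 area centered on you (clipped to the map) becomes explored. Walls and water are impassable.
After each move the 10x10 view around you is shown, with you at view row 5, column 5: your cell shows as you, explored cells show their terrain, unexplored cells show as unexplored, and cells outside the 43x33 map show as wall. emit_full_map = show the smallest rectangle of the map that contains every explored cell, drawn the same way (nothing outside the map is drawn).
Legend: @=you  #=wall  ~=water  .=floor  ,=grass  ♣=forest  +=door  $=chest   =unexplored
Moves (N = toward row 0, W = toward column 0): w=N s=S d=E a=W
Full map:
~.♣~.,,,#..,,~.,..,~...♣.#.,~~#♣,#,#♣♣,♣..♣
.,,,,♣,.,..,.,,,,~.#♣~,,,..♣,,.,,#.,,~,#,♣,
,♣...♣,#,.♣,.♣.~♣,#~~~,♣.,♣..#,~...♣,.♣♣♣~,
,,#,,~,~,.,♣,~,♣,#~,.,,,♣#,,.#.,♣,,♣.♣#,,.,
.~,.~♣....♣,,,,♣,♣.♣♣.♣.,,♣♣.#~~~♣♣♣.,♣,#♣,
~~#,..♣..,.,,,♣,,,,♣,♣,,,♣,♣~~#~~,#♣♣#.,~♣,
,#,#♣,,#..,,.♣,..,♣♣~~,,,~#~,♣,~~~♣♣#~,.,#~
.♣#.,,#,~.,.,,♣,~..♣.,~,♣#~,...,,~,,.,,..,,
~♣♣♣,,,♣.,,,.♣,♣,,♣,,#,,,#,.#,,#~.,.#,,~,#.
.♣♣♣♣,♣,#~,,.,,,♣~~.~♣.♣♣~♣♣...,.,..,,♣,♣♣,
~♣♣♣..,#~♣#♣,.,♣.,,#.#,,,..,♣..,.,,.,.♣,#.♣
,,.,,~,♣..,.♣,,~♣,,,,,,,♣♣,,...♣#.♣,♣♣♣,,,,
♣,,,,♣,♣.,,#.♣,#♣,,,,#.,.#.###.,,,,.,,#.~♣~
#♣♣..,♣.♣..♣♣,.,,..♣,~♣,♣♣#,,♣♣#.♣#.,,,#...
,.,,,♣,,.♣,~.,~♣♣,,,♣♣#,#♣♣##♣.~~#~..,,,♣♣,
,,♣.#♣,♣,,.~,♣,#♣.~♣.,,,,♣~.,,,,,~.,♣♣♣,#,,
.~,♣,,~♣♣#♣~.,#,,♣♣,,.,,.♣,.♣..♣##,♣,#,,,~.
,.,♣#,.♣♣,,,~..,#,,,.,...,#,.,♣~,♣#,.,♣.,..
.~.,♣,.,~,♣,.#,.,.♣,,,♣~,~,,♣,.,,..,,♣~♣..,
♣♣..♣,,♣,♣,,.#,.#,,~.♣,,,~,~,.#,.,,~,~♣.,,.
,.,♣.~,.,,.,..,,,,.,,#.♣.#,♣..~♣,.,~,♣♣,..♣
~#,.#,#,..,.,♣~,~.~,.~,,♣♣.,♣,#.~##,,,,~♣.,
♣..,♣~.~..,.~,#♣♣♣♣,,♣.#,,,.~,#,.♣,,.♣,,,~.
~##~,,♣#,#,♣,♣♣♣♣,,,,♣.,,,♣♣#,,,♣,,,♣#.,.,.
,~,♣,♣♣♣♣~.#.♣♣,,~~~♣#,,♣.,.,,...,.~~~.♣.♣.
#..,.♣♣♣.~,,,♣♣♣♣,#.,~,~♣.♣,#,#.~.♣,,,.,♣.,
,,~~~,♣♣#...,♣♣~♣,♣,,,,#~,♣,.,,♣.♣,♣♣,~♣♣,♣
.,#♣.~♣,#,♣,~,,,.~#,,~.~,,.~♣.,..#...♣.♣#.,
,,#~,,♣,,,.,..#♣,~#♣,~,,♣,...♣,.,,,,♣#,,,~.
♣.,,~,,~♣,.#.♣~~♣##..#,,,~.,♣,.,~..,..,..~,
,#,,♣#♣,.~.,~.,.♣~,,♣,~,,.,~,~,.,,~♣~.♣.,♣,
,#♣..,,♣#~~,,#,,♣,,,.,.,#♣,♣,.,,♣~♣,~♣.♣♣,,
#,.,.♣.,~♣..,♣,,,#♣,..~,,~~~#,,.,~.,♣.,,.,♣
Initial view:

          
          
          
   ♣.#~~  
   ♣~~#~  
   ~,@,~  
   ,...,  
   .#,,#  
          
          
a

          
          
          
   ♣♣.#~~ 
   ,♣~~#~ 
   #~@♣,~ 
   ~,..., 
   ,.#,,# 
          
          

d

          
          
          
  ♣♣.#~~  
  ,♣~~#~  
  #~,@,~  
  ~,...,  
  ,.#,,#  
          
          

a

          
          
          
   ♣♣.#~~ 
   ,♣~~#~ 
   #~@♣,~ 
   ~,..., 
   ,.#,,# 
          
          

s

          
          
   ♣♣.#~~ 
   ,♣~~#~ 
   #~,♣,~ 
   ~,@.., 
   ,.#,,# 
   ♣♣...  
          
          

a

          
          
    ♣♣.#~~
   ♣,♣~~#~
   ~#~,♣,~
   #~@...,
   #,.#,,#
   ~♣♣... 
          
          

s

          
    ♣♣.#~~
   ♣,♣~~#~
   ~#~,♣,~
   #~,...,
   #,@#,,#
   ~♣♣... 
   ..,♣.  
          
          

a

          
     ♣♣.#~
    ♣,♣~~#
   ,~#~,♣,
   ♣#~,...
   ,#@.#,,
   ♣~♣♣...
   ,..,♣. 
          
          

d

          
    ♣♣.#~~
   ♣,♣~~#~
  ,~#~,♣,~
  ♣#~,...,
  ,#,@#,,#
  ♣~♣♣... 
  ,..,♣.  
          
          

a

          
     ♣♣.#~
    ♣,♣~~#
   ,~#~,♣,
   ♣#~,...
   ,#@.#,,
   ♣~♣♣...
   ,..,♣. 
          
          

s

     ♣♣.#~
    ♣,♣~~#
   ,~#~,♣,
   ♣#~,...
   ,#,.#,,
   ♣~@♣...
   ,..,♣. 
   ♣♣,,.  
          
          

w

          
     ♣♣.#~
    ♣,♣~~#
   ,~#~,♣,
   ♣#~,...
   ,#@.#,,
   ♣~♣♣...
   ,..,♣. 
   ♣♣,,.  
          

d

          
    ♣♣.#~~
   ♣,♣~~#~
  ,~#~,♣,~
  ♣#~,...,
  ,#,@#,,#
  ♣~♣♣... 
  ,..,♣.  
  ♣♣,,.   
          

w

          
          
    ♣♣.#~~
   ♣,♣~~#~
  ,~#~,♣,~
  ♣#~@...,
  ,#,.#,,#
  ♣~♣♣... 
  ,..,♣.  
  ♣♣,,.   

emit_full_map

  ♣♣.#~~
 ♣,♣~~#~
,~#~,♣,~
♣#~@...,
,#,.#,,#
♣~♣♣... 
,..,♣.  
♣♣,,.   

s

          
    ♣♣.#~~
   ♣,♣~~#~
  ,~#~,♣,~
  ♣#~,...,
  ,#,@#,,#
  ♣~♣♣... 
  ,..,♣.  
  ♣♣,,.   
          

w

          
          
    ♣♣.#~~
   ♣,♣~~#~
  ,~#~,♣,~
  ♣#~@...,
  ,#,.#,,#
  ♣~♣♣... 
  ,..,♣.  
  ♣♣,,.   

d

          
          
   ♣♣.#~~ 
  ♣,♣~~#~ 
 ,~#~,♣,~ 
 ♣#~,@.., 
 ,#,.#,,# 
 ♣~♣♣...  
 ,..,♣.   
 ♣♣,,.    

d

          
          
  ♣♣.#~~  
 ♣,♣~~#~  
,~#~,♣,~  
♣#~,.@.,  
,#,.#,,#  
♣~♣♣...,  
,..,♣.    
♣♣,,.     

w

          
          
          
  ♣♣.#~~  
 ♣,♣~~#~  
,~#~,@,~  
♣#~,...,  
,#,.#,,#  
♣~♣♣...,  
,..,♣.    

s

          
          
  ♣♣.#~~  
 ♣,♣~~#~  
,~#~,♣,~  
♣#~,.@.,  
,#,.#,,#  
♣~♣♣...,  
,..,♣.    
♣♣,,.     

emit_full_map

  ♣♣.#~~
 ♣,♣~~#~
,~#~,♣,~
♣#~,.@.,
,#,.#,,#
♣~♣♣...,
,..,♣.  
♣♣,,.   

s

          
  ♣♣.#~~  
 ♣,♣~~#~  
,~#~,♣,~  
♣#~,...,  
,#,.#@,#  
♣~♣♣...,  
,..,♣..,  
♣♣,,.     
          

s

  ♣♣.#~~  
 ♣,♣~~#~  
,~#~,♣,~  
♣#~,...,  
,#,.#,,#  
♣~♣♣.@.,  
,..,♣..,  
♣♣,,...♣  
          
          

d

 ♣♣.#~~   
♣,♣~~#~   
~#~,♣,~   
#~,...,,  
#,.#,,#~  
~♣♣..@,.  
..,♣..,.  
♣,,...♣#  
          
          

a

  ♣♣.#~~  
 ♣,♣~~#~  
,~#~,♣,~  
♣#~,...,, 
,#,.#,,#~ 
♣~♣♣.@.,. 
,..,♣..,. 
♣♣,,...♣# 
          
          

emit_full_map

  ♣♣.#~~ 
 ♣,♣~~#~ 
,~#~,♣,~ 
♣#~,...,,
,#,.#,,#~
♣~♣♣.@.,.
,..,♣..,.
♣♣,,...♣#

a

   ♣♣.#~~ 
  ♣,♣~~#~ 
 ,~#~,♣,~ 
 ♣#~,...,,
 ,#,.#,,#~
 ♣~♣♣@..,.
 ,..,♣..,.
 ♣♣,,...♣#
          
          

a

    ♣♣.#~~
   ♣,♣~~#~
  ,~#~,♣,~
  ♣#~,...,
  ,#,.#,,#
  ♣~♣@...,
  ,..,♣..,
  ♣♣,,...♣
          
          

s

   ♣,♣~~#~
  ,~#~,♣,~
  ♣#~,...,
  ,#,.#,,#
  ♣~♣♣...,
  ,..@♣..,
  ♣♣,,...♣
   #.###  
          
          

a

    ♣,♣~~#
   ,~#~,♣,
   ♣#~,...
   ,#,.#,,
   ♣~♣♣...
   ,.@,♣..
   ♣♣,,...
   .#.### 
          
          

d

   ♣,♣~~#~
  ,~#~,♣,~
  ♣#~,...,
  ,#,.#,,#
  ♣~♣♣...,
  ,..@♣..,
  ♣♣,,...♣
  .#.###  
          
          

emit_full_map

  ♣♣.#~~ 
 ♣,♣~~#~ 
,~#~,♣,~ 
♣#~,...,,
,#,.#,,#~
♣~♣♣...,.
,..@♣..,.
♣♣,,...♣#
.#.###   

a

    ♣,♣~~#
   ,~#~,♣,
   ♣#~,...
   ,#,.#,,
   ♣~♣♣...
   ,.@,♣..
   ♣♣,,...
   .#.### 
          
          

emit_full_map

  ♣♣.#~~ 
 ♣,♣~~#~ 
,~#~,♣,~ 
♣#~,...,,
,#,.#,,#~
♣~♣♣...,.
,.@,♣..,.
♣♣,,...♣#
.#.###   


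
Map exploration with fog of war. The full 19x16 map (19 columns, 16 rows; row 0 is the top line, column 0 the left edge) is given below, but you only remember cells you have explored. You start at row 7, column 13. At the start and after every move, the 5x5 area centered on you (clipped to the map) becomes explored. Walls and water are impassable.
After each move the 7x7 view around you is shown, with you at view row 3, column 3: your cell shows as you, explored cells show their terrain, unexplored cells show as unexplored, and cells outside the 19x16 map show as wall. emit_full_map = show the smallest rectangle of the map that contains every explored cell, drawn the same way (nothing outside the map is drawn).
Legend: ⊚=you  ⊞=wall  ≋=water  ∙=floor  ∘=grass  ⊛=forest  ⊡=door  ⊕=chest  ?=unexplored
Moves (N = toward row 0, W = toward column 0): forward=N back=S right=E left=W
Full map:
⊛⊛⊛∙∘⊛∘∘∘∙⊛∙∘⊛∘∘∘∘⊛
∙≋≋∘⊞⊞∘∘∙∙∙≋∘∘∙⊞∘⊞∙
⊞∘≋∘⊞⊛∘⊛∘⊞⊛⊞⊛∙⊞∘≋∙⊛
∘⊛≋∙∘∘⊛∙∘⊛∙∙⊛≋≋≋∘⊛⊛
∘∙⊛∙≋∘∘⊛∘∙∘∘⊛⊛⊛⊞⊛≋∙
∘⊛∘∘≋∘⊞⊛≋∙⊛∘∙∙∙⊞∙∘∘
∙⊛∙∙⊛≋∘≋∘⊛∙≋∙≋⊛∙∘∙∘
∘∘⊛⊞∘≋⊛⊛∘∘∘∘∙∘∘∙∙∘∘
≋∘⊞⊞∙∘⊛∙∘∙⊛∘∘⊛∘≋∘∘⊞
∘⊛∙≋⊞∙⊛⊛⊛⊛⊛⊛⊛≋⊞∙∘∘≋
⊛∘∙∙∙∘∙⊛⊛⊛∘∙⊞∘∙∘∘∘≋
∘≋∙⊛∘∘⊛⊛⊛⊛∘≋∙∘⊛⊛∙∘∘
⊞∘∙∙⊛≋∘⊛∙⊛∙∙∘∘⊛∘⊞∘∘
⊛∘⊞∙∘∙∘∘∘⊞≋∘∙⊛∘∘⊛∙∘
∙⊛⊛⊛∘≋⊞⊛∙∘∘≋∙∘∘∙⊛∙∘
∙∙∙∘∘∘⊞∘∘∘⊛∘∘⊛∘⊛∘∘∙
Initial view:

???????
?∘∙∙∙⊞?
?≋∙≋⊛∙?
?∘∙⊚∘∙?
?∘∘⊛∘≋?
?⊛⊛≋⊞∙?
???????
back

?∘∙∙∙⊞?
?≋∙≋⊛∙?
?∘∙∘∘∙?
?∘∘⊚∘≋?
?⊛⊛≋⊞∙?
?∙⊞∘∙∘?
???????

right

∘∙∙∙⊞??
≋∙≋⊛∙∘?
∘∙∘∘∙∙?
∘∘⊛⊚≋∘?
⊛⊛≋⊞∙∘?
∙⊞∘∙∘∘?
???????

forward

???????
∘∙∙∙⊞∙?
≋∙≋⊛∙∘?
∘∙∘⊚∙∙?
∘∘⊛∘≋∘?
⊛⊛≋⊞∙∘?
∙⊞∘∙∘∘?

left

???????
?∘∙∙∙⊞∙
?≋∙≋⊛∙∘
?∘∙⊚∘∙∙
?∘∘⊛∘≋∘
?⊛⊛≋⊞∙∘
?∙⊞∘∙∘∘

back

?∘∙∙∙⊞∙
?≋∙≋⊛∙∘
?∘∙∘∘∙∙
?∘∘⊚∘≋∘
?⊛⊛≋⊞∙∘
?∙⊞∘∙∘∘
???????

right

∘∙∙∙⊞∙?
≋∙≋⊛∙∘?
∘∙∘∘∙∙?
∘∘⊛⊚≋∘?
⊛⊛≋⊞∙∘?
∙⊞∘∙∘∘?
???????

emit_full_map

∘∙∙∙⊞∙
≋∙≋⊛∙∘
∘∙∘∘∙∙
∘∘⊛⊚≋∘
⊛⊛≋⊞∙∘
∙⊞∘∙∘∘

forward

???????
∘∙∙∙⊞∙?
≋∙≋⊛∙∘?
∘∙∘⊚∙∙?
∘∘⊛∘≋∘?
⊛⊛≋⊞∙∘?
∙⊞∘∙∘∘?

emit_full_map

∘∙∙∙⊞∙
≋∙≋⊛∙∘
∘∙∘⊚∙∙
∘∘⊛∘≋∘
⊛⊛≋⊞∙∘
∙⊞∘∙∘∘


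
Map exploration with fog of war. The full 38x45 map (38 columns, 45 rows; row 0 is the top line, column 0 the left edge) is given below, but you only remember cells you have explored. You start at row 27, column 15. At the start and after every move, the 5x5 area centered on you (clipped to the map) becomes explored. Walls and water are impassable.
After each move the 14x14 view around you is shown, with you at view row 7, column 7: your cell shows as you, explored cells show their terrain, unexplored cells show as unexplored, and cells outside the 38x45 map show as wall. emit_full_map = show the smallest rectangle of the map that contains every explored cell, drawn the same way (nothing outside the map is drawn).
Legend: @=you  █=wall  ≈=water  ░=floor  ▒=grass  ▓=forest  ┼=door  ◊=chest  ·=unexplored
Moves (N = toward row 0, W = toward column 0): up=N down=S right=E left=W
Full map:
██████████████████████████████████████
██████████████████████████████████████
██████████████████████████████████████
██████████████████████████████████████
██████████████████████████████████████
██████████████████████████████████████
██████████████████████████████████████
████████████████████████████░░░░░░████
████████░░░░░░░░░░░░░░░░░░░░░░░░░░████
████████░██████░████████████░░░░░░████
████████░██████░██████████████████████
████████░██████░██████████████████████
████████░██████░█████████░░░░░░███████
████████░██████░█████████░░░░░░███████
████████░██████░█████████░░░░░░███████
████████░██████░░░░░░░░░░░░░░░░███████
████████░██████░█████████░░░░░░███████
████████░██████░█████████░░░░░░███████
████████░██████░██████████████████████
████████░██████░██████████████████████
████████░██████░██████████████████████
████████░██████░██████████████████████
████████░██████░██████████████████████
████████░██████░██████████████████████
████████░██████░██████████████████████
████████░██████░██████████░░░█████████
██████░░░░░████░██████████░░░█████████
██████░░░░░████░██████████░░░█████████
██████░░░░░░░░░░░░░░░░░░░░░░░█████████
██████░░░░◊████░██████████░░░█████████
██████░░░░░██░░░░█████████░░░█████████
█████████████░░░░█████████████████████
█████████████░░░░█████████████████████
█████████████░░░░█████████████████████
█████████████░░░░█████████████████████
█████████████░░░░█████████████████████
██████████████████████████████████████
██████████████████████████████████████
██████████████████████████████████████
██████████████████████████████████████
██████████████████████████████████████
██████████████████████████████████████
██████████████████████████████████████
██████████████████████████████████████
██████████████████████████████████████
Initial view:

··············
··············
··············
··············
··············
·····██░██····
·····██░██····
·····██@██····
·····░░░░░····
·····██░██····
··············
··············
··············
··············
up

··············
··············
··············
··············
··············
·····██░██····
·····██░██····
·····██@██····
·····██░██····
·····░░░░░····
·····██░██····
··············
··············
··············

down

··············
··············
··············
··············
·····██░██····
·····██░██····
·····██░██····
·····██@██····
·····░░░░░····
·····██░██····
··············
··············
··············
··············

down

··············
··············
··············
·····██░██····
·····██░██····
·····██░██····
·····██░██····
·····░░@░░····
·····██░██····
·····░░░░█····
··············
··············
··············
··············

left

··············
··············
··············
······██░██···
······██░██···
·····███░██···
·····███░██···
·····░░@░░░···
·····███░██···
·····█░░░░█···
··············
··············
··············
··············

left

··············
··············
··············
·······██░██··
·······██░██··
·····████░██··
·····████░██··
·····░░@░░░░··
·····████░██··
·····██░░░░█··
··············
··············
··············
··············

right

··············
··············
··············
······██░██···
······██░██···
····████░██···
····████░██···
····░░░@░░░···
····████░██···
····██░░░░█···
··············
··············
··············
··············

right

··············
··············
··············
·····██░██····
·····██░██····
···████░██····
···████░██····
···░░░░@░░····
···████░██····
···██░░░░█····
··············
··············
··············
··············

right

··············
··············
··············
····██░██·····
····██░██·····
··████░███····
··████░███····
··░░░░░@░░····
··████░███····
··██░░░░██····
··············
··············
··············
··············

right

··············
··············
··············
···██░██······
···██░██······
·████░████····
·████░████····
·░░░░░░@░░····
·████░████····
·██░░░░███····
··············
··············
··············
··············

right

··············
··············
··············
··██░██·······
··██░██·······
████░█████····
████░█████····
░░░░░░░@░░····
████░█████····
██░░░░████····
··············
··············
··············
··············

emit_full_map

··██░██···
··██░██···
████░█████
████░█████
░░░░░░░@░░
████░█████
██░░░░████

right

··············
··············
··············
·██░██········
·██░██········
███░██████····
███░██████····
░░░░░░░@░░····
███░██████····
█░░░░█████····
··············
··············
··············
··············

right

··············
··············
··············
██░██·········
██░██·········
██░███████····
██░███████····
░░░░░░░@░░····
██░███████····
░░░░██████····
··············
··············
··············
··············

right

··············
··············
··············
█░██··········
█░██··········
█░████████····
█░████████····
░░░░░░░@░░····
█░████████····
░░░███████····
··············
··············
··············
··············

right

··············
··············
··············
░██···········
░██···········
░█████████····
░█████████····
░░░░░░░@░░····
░█████████····
░░████████····
··············
··············
··············
··············

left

··············
··············
··············
█░██··········
█░██··········
█░█████████···
█░█████████···
░░░░░░░@░░░···
█░█████████···
░░░████████···
··············
··············
··············
··············

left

··············
··············
··············
██░██·········
██░██·········
██░█████████··
██░█████████··
░░░░░░░@░░░░··
██░█████████··
░░░░████████··
··············
··············
··············
··············

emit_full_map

··██░██·······
··██░██·······
████░█████████
████░█████████
░░░░░░░░░@░░░░
████░█████████
██░░░░████████
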